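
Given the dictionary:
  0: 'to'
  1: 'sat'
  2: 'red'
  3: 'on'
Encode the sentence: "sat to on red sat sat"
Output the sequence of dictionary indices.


Look up each word in the dictionary:
  'sat' -> 1
  'to' -> 0
  'on' -> 3
  'red' -> 2
  'sat' -> 1
  'sat' -> 1

Encoded: [1, 0, 3, 2, 1, 1]


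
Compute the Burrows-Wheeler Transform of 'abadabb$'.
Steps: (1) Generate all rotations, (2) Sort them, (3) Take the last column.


Rotations (sorted):
  0: $abadabb -> last char: b
  1: abadabb$ -> last char: $
  2: abb$abad -> last char: d
  3: adabb$ab -> last char: b
  4: b$abadab -> last char: b
  5: badabb$a -> last char: a
  6: bb$abada -> last char: a
  7: dabb$aba -> last char: a


BWT = b$dbbaaa


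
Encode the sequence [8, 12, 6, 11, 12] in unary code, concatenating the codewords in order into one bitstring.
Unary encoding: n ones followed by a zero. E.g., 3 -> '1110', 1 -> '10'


Encode each number as n ones followed by a terminating 0:
  8 -> 111111110 (9 bits)
  12 -> 1111111111110 (13 bits)
  6 -> 1111110 (7 bits)
  11 -> 111111111110 (12 bits)
  12 -> 1111111111110 (13 bits)
Total length = 9 + 13 + 7 + 12 + 13 = 54 bits.

Unary([8, 12, 6, 11, 12]) = 111111110111111111111011111101111111111101111111111110 (54 bits)


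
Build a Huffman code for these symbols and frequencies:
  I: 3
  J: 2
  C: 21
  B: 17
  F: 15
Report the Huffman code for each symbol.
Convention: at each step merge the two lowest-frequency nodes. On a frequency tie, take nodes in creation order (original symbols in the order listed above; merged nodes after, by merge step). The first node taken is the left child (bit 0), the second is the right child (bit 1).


Huffman tree construction:
Step 1: Merge J(2) + I(3) = 5
Step 2: Merge (J+I)(5) + F(15) = 20
Step 3: Merge B(17) + ((J+I)+F)(20) = 37
Step 4: Merge C(21) + (B+((J+I)+F))(37) = 58
Read each symbol's code off the tree from the root (left child = 0, right child = 1).

Codes:
  I: 1101 (length 4)
  J: 1100 (length 4)
  C: 0 (length 1)
  B: 10 (length 2)
  F: 111 (length 3)
Average code length: 120/58 = 2.0690 bits/symbol


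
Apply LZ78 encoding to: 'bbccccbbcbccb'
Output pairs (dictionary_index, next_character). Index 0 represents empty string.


LZ78 encoding steps:
Dictionary: {0: ''}
Step 1: w='' (idx 0), next='b' -> output (0, 'b'), add 'b' as idx 1
Step 2: w='b' (idx 1), next='c' -> output (1, 'c'), add 'bc' as idx 2
Step 3: w='' (idx 0), next='c' -> output (0, 'c'), add 'c' as idx 3
Step 4: w='c' (idx 3), next='c' -> output (3, 'c'), add 'cc' as idx 4
Step 5: w='b' (idx 1), next='b' -> output (1, 'b'), add 'bb' as idx 5
Step 6: w='c' (idx 3), next='b' -> output (3, 'b'), add 'cb' as idx 6
Step 7: w='cc' (idx 4), next='b' -> output (4, 'b'), add 'ccb' as idx 7


Encoded: [(0, 'b'), (1, 'c'), (0, 'c'), (3, 'c'), (1, 'b'), (3, 'b'), (4, 'b')]


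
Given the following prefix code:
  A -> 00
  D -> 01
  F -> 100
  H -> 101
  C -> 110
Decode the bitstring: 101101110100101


Decoding step by step:
Bits 101 -> H
Bits 101 -> H
Bits 110 -> C
Bits 100 -> F
Bits 101 -> H


Decoded message: HHCFH


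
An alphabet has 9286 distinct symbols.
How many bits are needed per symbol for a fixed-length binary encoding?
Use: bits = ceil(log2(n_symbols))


log2(9286) = 13.1808
Bracket: 2^13 = 8192 < 9286 <= 2^14 = 16384
So ceil(log2(9286)) = 14

bits = ceil(log2(9286)) = ceil(13.1808) = 14 bits


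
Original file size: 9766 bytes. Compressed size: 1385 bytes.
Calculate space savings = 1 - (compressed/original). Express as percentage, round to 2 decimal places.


ratio = compressed/original = 1385/9766 = 0.141819
savings = 1 - ratio = 1 - 0.141819 = 0.858181
as a percentage: 0.858181 * 100 = 85.82%

Space savings = 1 - 1385/9766 = 85.82%


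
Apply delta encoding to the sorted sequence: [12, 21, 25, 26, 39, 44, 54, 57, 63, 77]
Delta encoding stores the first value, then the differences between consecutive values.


First value: 12
Deltas:
  21 - 12 = 9
  25 - 21 = 4
  26 - 25 = 1
  39 - 26 = 13
  44 - 39 = 5
  54 - 44 = 10
  57 - 54 = 3
  63 - 57 = 6
  77 - 63 = 14


Delta encoded: [12, 9, 4, 1, 13, 5, 10, 3, 6, 14]


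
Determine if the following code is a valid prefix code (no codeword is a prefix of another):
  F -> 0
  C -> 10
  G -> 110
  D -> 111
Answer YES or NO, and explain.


Checking each pair (does one codeword prefix another?):
  F='0' vs C='10': no prefix
  F='0' vs G='110': no prefix
  F='0' vs D='111': no prefix
  C='10' vs F='0': no prefix
  C='10' vs G='110': no prefix
  C='10' vs D='111': no prefix
  G='110' vs F='0': no prefix
  G='110' vs C='10': no prefix
  G='110' vs D='111': no prefix
  D='111' vs F='0': no prefix
  D='111' vs C='10': no prefix
  D='111' vs G='110': no prefix
No violation found over all pairs.

YES -- this is a valid prefix code. No codeword is a prefix of any other codeword.


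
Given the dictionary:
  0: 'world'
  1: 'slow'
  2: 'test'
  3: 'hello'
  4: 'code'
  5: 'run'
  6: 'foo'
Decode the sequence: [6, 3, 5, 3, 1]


Look up each index in the dictionary:
  6 -> 'foo'
  3 -> 'hello'
  5 -> 'run'
  3 -> 'hello'
  1 -> 'slow'

Decoded: "foo hello run hello slow"


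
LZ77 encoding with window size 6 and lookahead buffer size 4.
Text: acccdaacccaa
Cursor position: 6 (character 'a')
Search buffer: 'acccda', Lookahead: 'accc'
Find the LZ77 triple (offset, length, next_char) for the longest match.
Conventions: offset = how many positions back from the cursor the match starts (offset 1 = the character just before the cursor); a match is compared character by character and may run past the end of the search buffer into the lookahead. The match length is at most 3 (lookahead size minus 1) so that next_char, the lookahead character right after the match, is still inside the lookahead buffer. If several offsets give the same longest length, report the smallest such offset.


Try each offset into the search buffer:
  offset=1 (pos 5, char 'a'): match length 1
  offset=2 (pos 4, char 'd'): match length 0
  offset=3 (pos 3, char 'c'): match length 0
  offset=4 (pos 2, char 'c'): match length 0
  offset=5 (pos 1, char 'c'): match length 0
  offset=6 (pos 0, char 'a'): match length 3
Longest match has length 3 at offset 6.
next_char = character at position 6 + 3 = 9 -> 'c'

Best match: offset=6, length=3 (matching 'acc' starting at position 0)
LZ77 triple: (6, 3, 'c')


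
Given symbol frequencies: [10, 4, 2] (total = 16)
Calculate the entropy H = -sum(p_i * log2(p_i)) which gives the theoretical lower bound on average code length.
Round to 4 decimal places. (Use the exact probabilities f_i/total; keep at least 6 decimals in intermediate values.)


Per-symbol terms -p_i * log2(p_i) with p_i = f_i/16:
  p = 10/16 = 0.625000: log2(p) = -0.678072, -p*log2(p) = 0.423795
  p = 4/16 = 0.250000: log2(p) = -2.000000, -p*log2(p) = 0.500000
  p = 2/16 = 0.125000: log2(p) = -3.000000, -p*log2(p) = 0.375000
H = 0.423795 + 0.500000 + 0.375000 = 1.298795

H = 1.2988 bits/symbol


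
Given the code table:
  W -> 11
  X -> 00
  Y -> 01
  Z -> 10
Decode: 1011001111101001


Decoding:
10 -> Z
11 -> W
00 -> X
11 -> W
11 -> W
10 -> Z
10 -> Z
01 -> Y


Result: ZWXWWZZY


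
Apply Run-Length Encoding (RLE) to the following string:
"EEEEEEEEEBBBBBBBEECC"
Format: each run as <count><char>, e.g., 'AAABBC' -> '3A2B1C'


Scanning runs left to right:
  i=0: run of 'E' x 9 -> '9E'
  i=9: run of 'B' x 7 -> '7B'
  i=16: run of 'E' x 2 -> '2E'
  i=18: run of 'C' x 2 -> '2C'

RLE = 9E7B2E2C


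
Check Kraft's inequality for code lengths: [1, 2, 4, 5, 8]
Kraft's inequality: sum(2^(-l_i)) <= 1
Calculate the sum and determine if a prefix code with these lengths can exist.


Sum = 2^(-1) + 2^(-2) + 2^(-4) + 2^(-5) + 2^(-8)
    = 0.5 + 0.25 + 0.0625 + 0.03125 + 0.00390625
    = 217/256 = 0.84765625
Since 0.84765625 <= 1, Kraft's inequality IS satisfied.
A prefix code with these lengths CAN exist.

Kraft sum = 0.84765625. Satisfied.


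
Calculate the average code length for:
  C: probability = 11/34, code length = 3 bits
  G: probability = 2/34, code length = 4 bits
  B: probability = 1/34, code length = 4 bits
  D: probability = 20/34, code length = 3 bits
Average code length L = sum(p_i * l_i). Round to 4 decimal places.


Weighted contributions p_i * l_i:
  C: (11/34) * 3 = 33/34
  G: (2/34) * 4 = 8/34
  B: (1/34) * 4 = 4/34
  D: (20/34) * 3 = 60/34
Sum = (33 + 8 + 4 + 60)/34 = 105/34

L = 105/34 = 3.0882 bits/symbol


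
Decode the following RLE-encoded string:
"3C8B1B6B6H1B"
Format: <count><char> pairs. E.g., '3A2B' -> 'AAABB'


Expanding each <count><char> pair:
  3C -> 'CCC'
  8B -> 'BBBBBBBB'
  1B -> 'B'
  6B -> 'BBBBBB'
  6H -> 'HHHHHH'
  1B -> 'B'

Decoded = CCCBBBBBBBBBBBBBBBHHHHHHB


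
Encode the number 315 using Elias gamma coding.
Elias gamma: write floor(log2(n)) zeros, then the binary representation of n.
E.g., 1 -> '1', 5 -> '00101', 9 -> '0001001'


num_bits = floor(log2(315)) + 1 = 9
leading_zeros = num_bits - 1 = 8
binary(315) = 100111011

Elias gamma(315) = '00000000' + '100111011' = 00000000100111011 (17 bits)


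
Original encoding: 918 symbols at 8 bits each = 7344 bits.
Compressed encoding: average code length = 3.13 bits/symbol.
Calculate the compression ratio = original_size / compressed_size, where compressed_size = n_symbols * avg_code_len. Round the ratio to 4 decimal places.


original_size = n_symbols * orig_bits = 918 * 8 = 7344 bits
compressed_size = n_symbols * avg_code_len = 918 * 3.13 = 2873.34 bits
ratio = original_size / compressed_size = 7344 / 2873.34 = 2.5559

Compression ratio = 2.5559


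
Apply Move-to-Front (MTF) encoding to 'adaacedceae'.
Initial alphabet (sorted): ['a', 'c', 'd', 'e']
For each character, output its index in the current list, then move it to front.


MTF encoding:
'a': index 0 in ['a', 'c', 'd', 'e'] -> ['a', 'c', 'd', 'e']
'd': index 2 in ['a', 'c', 'd', 'e'] -> ['d', 'a', 'c', 'e']
'a': index 1 in ['d', 'a', 'c', 'e'] -> ['a', 'd', 'c', 'e']
'a': index 0 in ['a', 'd', 'c', 'e'] -> ['a', 'd', 'c', 'e']
'c': index 2 in ['a', 'd', 'c', 'e'] -> ['c', 'a', 'd', 'e']
'e': index 3 in ['c', 'a', 'd', 'e'] -> ['e', 'c', 'a', 'd']
'd': index 3 in ['e', 'c', 'a', 'd'] -> ['d', 'e', 'c', 'a']
'c': index 2 in ['d', 'e', 'c', 'a'] -> ['c', 'd', 'e', 'a']
'e': index 2 in ['c', 'd', 'e', 'a'] -> ['e', 'c', 'd', 'a']
'a': index 3 in ['e', 'c', 'd', 'a'] -> ['a', 'e', 'c', 'd']
'e': index 1 in ['a', 'e', 'c', 'd'] -> ['e', 'a', 'c', 'd']


Output: [0, 2, 1, 0, 2, 3, 3, 2, 2, 3, 1]


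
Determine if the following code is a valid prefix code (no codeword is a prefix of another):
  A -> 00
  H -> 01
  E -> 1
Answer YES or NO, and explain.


Checking each pair (does one codeword prefix another?):
  A='00' vs H='01': no prefix
  A='00' vs E='1': no prefix
  H='01' vs A='00': no prefix
  H='01' vs E='1': no prefix
  E='1' vs A='00': no prefix
  E='1' vs H='01': no prefix
No violation found over all pairs.

YES -- this is a valid prefix code. No codeword is a prefix of any other codeword.


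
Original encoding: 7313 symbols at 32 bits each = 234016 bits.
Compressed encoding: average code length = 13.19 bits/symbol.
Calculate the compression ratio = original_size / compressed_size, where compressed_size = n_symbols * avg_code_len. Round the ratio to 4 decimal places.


original_size = n_symbols * orig_bits = 7313 * 32 = 234016 bits
compressed_size = n_symbols * avg_code_len = 7313 * 13.19 = 96458.47 bits
ratio = original_size / compressed_size = 234016 / 96458.47 = 2.4261

Compression ratio = 2.4261


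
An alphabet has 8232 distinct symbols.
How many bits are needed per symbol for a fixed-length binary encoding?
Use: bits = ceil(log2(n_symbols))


log2(8232) = 13.007
Bracket: 2^13 = 8192 < 8232 <= 2^14 = 16384
So ceil(log2(8232)) = 14

bits = ceil(log2(8232)) = ceil(13.007) = 14 bits


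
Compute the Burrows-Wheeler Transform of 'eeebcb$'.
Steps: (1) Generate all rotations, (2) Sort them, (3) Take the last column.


Rotations (sorted):
  0: $eeebcb -> last char: b
  1: b$eeebc -> last char: c
  2: bcb$eee -> last char: e
  3: cb$eeeb -> last char: b
  4: ebcb$ee -> last char: e
  5: eebcb$e -> last char: e
  6: eeebcb$ -> last char: $


BWT = bcebee$


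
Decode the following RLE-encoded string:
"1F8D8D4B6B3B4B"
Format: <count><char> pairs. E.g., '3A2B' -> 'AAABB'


Expanding each <count><char> pair:
  1F -> 'F'
  8D -> 'DDDDDDDD'
  8D -> 'DDDDDDDD'
  4B -> 'BBBB'
  6B -> 'BBBBBB'
  3B -> 'BBB'
  4B -> 'BBBB'

Decoded = FDDDDDDDDDDDDDDDDBBBBBBBBBBBBBBBBB


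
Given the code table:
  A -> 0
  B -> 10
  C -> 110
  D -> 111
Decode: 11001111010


Decoding:
110 -> C
0 -> A
111 -> D
10 -> B
10 -> B


Result: CADBB


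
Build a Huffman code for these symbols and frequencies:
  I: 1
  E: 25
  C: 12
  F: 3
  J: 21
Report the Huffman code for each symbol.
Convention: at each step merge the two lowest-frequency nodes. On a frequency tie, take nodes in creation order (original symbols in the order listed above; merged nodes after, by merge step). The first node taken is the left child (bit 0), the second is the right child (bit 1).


Huffman tree construction:
Step 1: Merge I(1) + F(3) = 4
Step 2: Merge (I+F)(4) + C(12) = 16
Step 3: Merge ((I+F)+C)(16) + J(21) = 37
Step 4: Merge E(25) + (((I+F)+C)+J)(37) = 62
Read each symbol's code off the tree from the root (left child = 0, right child = 1).

Codes:
  I: 1000 (length 4)
  E: 0 (length 1)
  C: 101 (length 3)
  F: 1001 (length 4)
  J: 11 (length 2)
Average code length: 119/62 = 1.9194 bits/symbol


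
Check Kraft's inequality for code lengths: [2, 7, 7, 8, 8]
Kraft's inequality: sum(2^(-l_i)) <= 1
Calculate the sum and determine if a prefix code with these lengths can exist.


Sum = 2^(-2) + 2^(-7) + 2^(-7) + 2^(-8) + 2^(-8)
    = 0.25 + 0.0078125 + 0.0078125 + 0.00390625 + 0.00390625
    = 70/256 = 0.2734375
Since 0.2734375 <= 1, Kraft's inequality IS satisfied.
A prefix code with these lengths CAN exist.

Kraft sum = 0.2734375. Satisfied.


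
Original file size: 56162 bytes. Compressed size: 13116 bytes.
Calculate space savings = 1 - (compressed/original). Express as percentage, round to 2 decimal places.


ratio = compressed/original = 13116/56162 = 0.233539
savings = 1 - ratio = 1 - 0.233539 = 0.766461
as a percentage: 0.766461 * 100 = 76.65%

Space savings = 1 - 13116/56162 = 76.65%


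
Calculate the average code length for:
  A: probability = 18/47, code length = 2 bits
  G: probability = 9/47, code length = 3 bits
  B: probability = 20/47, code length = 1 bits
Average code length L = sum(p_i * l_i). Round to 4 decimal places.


Weighted contributions p_i * l_i:
  A: (18/47) * 2 = 36/47
  G: (9/47) * 3 = 27/47
  B: (20/47) * 1 = 20/47
Sum = (36 + 27 + 20)/47 = 83/47

L = 83/47 = 1.7660 bits/symbol


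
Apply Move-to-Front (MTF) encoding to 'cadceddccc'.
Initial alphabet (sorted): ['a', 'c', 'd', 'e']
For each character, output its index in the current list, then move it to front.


MTF encoding:
'c': index 1 in ['a', 'c', 'd', 'e'] -> ['c', 'a', 'd', 'e']
'a': index 1 in ['c', 'a', 'd', 'e'] -> ['a', 'c', 'd', 'e']
'd': index 2 in ['a', 'c', 'd', 'e'] -> ['d', 'a', 'c', 'e']
'c': index 2 in ['d', 'a', 'c', 'e'] -> ['c', 'd', 'a', 'e']
'e': index 3 in ['c', 'd', 'a', 'e'] -> ['e', 'c', 'd', 'a']
'd': index 2 in ['e', 'c', 'd', 'a'] -> ['d', 'e', 'c', 'a']
'd': index 0 in ['d', 'e', 'c', 'a'] -> ['d', 'e', 'c', 'a']
'c': index 2 in ['d', 'e', 'c', 'a'] -> ['c', 'd', 'e', 'a']
'c': index 0 in ['c', 'd', 'e', 'a'] -> ['c', 'd', 'e', 'a']
'c': index 0 in ['c', 'd', 'e', 'a'] -> ['c', 'd', 'e', 'a']


Output: [1, 1, 2, 2, 3, 2, 0, 2, 0, 0]


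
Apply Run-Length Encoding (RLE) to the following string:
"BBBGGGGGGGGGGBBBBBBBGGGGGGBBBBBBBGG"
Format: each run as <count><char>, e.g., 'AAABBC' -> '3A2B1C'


Scanning runs left to right:
  i=0: run of 'B' x 3 -> '3B'
  i=3: run of 'G' x 10 -> '10G'
  i=13: run of 'B' x 7 -> '7B'
  i=20: run of 'G' x 6 -> '6G'
  i=26: run of 'B' x 7 -> '7B'
  i=33: run of 'G' x 2 -> '2G'

RLE = 3B10G7B6G7B2G


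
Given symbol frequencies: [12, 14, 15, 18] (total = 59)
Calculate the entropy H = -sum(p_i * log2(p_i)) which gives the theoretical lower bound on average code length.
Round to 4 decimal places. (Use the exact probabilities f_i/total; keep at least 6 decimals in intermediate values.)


Per-symbol terms -p_i * log2(p_i) with p_i = f_i/59:
  p = 12/59 = 0.203390: log2(p) = -2.297681, -p*log2(p) = 0.467325
  p = 14/59 = 0.237288: log2(p) = -2.075288, -p*log2(p) = 0.492441
  p = 15/59 = 0.254237: log2(p) = -1.975752, -p*log2(p) = 0.502310
  p = 18/59 = 0.305085: log2(p) = -1.712718, -p*log2(p) = 0.522524
H = 0.467325 + 0.492441 + 0.502310 + 0.522524 = 1.984600

H = 1.9846 bits/symbol


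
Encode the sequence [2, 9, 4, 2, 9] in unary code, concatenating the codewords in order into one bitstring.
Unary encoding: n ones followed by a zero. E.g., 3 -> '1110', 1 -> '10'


Encode each number as n ones followed by a terminating 0:
  2 -> 110 (3 bits)
  9 -> 1111111110 (10 bits)
  4 -> 11110 (5 bits)
  2 -> 110 (3 bits)
  9 -> 1111111110 (10 bits)
Total length = 3 + 10 + 5 + 3 + 10 = 31 bits.

Unary([2, 9, 4, 2, 9]) = 1101111111110111101101111111110 (31 bits)


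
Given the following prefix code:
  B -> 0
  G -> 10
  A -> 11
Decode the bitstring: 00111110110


Decoding step by step:
Bits 0 -> B
Bits 0 -> B
Bits 11 -> A
Bits 11 -> A
Bits 10 -> G
Bits 11 -> A
Bits 0 -> B


Decoded message: BBAAGAB


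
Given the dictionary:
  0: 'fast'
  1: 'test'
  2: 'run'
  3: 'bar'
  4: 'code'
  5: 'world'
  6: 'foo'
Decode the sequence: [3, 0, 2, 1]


Look up each index in the dictionary:
  3 -> 'bar'
  0 -> 'fast'
  2 -> 'run'
  1 -> 'test'

Decoded: "bar fast run test"


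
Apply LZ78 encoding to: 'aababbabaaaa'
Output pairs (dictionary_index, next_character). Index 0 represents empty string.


LZ78 encoding steps:
Dictionary: {0: ''}
Step 1: w='' (idx 0), next='a' -> output (0, 'a'), add 'a' as idx 1
Step 2: w='a' (idx 1), next='b' -> output (1, 'b'), add 'ab' as idx 2
Step 3: w='ab' (idx 2), next='b' -> output (2, 'b'), add 'abb' as idx 3
Step 4: w='ab' (idx 2), next='a' -> output (2, 'a'), add 'aba' as idx 4
Step 5: w='a' (idx 1), next='a' -> output (1, 'a'), add 'aa' as idx 5
Step 6: w='a' (idx 1), end of input -> output (1, '')


Encoded: [(0, 'a'), (1, 'b'), (2, 'b'), (2, 'a'), (1, 'a'), (1, '')]


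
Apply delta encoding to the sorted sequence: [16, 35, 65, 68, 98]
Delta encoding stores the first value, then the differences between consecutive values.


First value: 16
Deltas:
  35 - 16 = 19
  65 - 35 = 30
  68 - 65 = 3
  98 - 68 = 30


Delta encoded: [16, 19, 30, 3, 30]


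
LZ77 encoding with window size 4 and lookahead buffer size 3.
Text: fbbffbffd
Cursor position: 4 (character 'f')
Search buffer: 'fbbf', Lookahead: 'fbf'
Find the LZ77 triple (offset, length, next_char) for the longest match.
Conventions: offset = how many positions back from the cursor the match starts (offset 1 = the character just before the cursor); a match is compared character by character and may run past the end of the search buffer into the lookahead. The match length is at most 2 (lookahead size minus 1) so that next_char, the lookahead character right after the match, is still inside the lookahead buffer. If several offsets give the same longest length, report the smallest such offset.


Try each offset into the search buffer:
  offset=1 (pos 3, char 'f'): match length 1
  offset=2 (pos 2, char 'b'): match length 0
  offset=3 (pos 1, char 'b'): match length 0
  offset=4 (pos 0, char 'f'): match length 2
Longest match has length 2 at offset 4.
next_char = character at position 4 + 2 = 6 -> 'f'

Best match: offset=4, length=2 (matching 'fb' starting at position 0)
LZ77 triple: (4, 2, 'f')


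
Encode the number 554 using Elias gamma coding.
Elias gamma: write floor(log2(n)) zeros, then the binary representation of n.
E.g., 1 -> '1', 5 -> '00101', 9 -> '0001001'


num_bits = floor(log2(554)) + 1 = 10
leading_zeros = num_bits - 1 = 9
binary(554) = 1000101010

Elias gamma(554) = '000000000' + '1000101010' = 0000000001000101010 (19 bits)


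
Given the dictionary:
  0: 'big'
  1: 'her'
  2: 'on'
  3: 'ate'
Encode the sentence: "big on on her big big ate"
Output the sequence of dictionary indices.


Look up each word in the dictionary:
  'big' -> 0
  'on' -> 2
  'on' -> 2
  'her' -> 1
  'big' -> 0
  'big' -> 0
  'ate' -> 3

Encoded: [0, 2, 2, 1, 0, 0, 3]


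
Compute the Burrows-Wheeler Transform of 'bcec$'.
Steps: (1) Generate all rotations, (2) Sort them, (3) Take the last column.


Rotations (sorted):
  0: $bcec -> last char: c
  1: bcec$ -> last char: $
  2: c$bce -> last char: e
  3: cec$b -> last char: b
  4: ec$bc -> last char: c


BWT = c$ebc


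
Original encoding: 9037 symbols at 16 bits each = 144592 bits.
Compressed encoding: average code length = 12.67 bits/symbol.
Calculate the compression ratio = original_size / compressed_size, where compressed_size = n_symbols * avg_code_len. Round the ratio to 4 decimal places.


original_size = n_symbols * orig_bits = 9037 * 16 = 144592 bits
compressed_size = n_symbols * avg_code_len = 9037 * 12.67 = 114498.79 bits
ratio = original_size / compressed_size = 144592 / 114498.79 = 1.2628

Compression ratio = 1.2628


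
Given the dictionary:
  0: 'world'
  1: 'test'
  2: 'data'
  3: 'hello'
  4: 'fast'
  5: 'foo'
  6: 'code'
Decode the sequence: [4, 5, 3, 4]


Look up each index in the dictionary:
  4 -> 'fast'
  5 -> 'foo'
  3 -> 'hello'
  4 -> 'fast'

Decoded: "fast foo hello fast"


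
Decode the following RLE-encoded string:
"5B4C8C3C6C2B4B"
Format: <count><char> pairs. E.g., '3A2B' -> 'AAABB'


Expanding each <count><char> pair:
  5B -> 'BBBBB'
  4C -> 'CCCC'
  8C -> 'CCCCCCCC'
  3C -> 'CCC'
  6C -> 'CCCCCC'
  2B -> 'BB'
  4B -> 'BBBB'

Decoded = BBBBBCCCCCCCCCCCCCCCCCCCCCBBBBBB


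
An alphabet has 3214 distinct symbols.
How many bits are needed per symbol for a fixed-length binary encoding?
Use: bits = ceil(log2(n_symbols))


log2(3214) = 11.6502
Bracket: 2^11 = 2048 < 3214 <= 2^12 = 4096
So ceil(log2(3214)) = 12

bits = ceil(log2(3214)) = ceil(11.6502) = 12 bits


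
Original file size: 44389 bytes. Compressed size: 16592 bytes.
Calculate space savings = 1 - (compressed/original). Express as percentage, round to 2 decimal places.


ratio = compressed/original = 16592/44389 = 0.373786
savings = 1 - ratio = 1 - 0.373786 = 0.626214
as a percentage: 0.626214 * 100 = 62.62%

Space savings = 1 - 16592/44389 = 62.62%


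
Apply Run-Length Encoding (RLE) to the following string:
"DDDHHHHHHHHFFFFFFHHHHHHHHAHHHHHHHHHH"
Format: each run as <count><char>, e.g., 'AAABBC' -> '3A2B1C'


Scanning runs left to right:
  i=0: run of 'D' x 3 -> '3D'
  i=3: run of 'H' x 8 -> '8H'
  i=11: run of 'F' x 6 -> '6F'
  i=17: run of 'H' x 8 -> '8H'
  i=25: run of 'A' x 1 -> '1A'
  i=26: run of 'H' x 10 -> '10H'

RLE = 3D8H6F8H1A10H


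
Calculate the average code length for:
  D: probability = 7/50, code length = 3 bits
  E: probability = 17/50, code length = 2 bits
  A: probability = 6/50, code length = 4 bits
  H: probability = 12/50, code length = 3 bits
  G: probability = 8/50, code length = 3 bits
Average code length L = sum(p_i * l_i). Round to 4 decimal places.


Weighted contributions p_i * l_i:
  D: (7/50) * 3 = 21/50
  E: (17/50) * 2 = 34/50
  A: (6/50) * 4 = 24/50
  H: (12/50) * 3 = 36/50
  G: (8/50) * 3 = 24/50
Sum = (21 + 34 + 24 + 36 + 24)/50 = 139/50

L = 139/50 = 2.7800 bits/symbol


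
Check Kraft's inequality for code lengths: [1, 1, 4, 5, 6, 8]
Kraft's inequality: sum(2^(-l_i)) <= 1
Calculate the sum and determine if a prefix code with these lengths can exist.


Sum = 2^(-1) + 2^(-1) + 2^(-4) + 2^(-5) + 2^(-6) + 2^(-8)
    = 0.5 + 0.5 + 0.0625 + 0.03125 + 0.015625 + 0.00390625
    = 285/256 = 1.11328125
Since 1.11328125 > 1, Kraft's inequality is NOT satisfied.
A prefix code with these lengths CANNOT exist.

Kraft sum = 1.11328125. Not satisfied.


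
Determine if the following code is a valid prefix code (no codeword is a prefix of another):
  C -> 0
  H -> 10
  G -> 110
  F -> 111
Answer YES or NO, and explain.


Checking each pair (does one codeword prefix another?):
  C='0' vs H='10': no prefix
  C='0' vs G='110': no prefix
  C='0' vs F='111': no prefix
  H='10' vs C='0': no prefix
  H='10' vs G='110': no prefix
  H='10' vs F='111': no prefix
  G='110' vs C='0': no prefix
  G='110' vs H='10': no prefix
  G='110' vs F='111': no prefix
  F='111' vs C='0': no prefix
  F='111' vs H='10': no prefix
  F='111' vs G='110': no prefix
No violation found over all pairs.

YES -- this is a valid prefix code. No codeword is a prefix of any other codeword.


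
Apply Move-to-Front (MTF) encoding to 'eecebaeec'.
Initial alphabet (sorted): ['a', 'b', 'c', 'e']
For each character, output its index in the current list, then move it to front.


MTF encoding:
'e': index 3 in ['a', 'b', 'c', 'e'] -> ['e', 'a', 'b', 'c']
'e': index 0 in ['e', 'a', 'b', 'c'] -> ['e', 'a', 'b', 'c']
'c': index 3 in ['e', 'a', 'b', 'c'] -> ['c', 'e', 'a', 'b']
'e': index 1 in ['c', 'e', 'a', 'b'] -> ['e', 'c', 'a', 'b']
'b': index 3 in ['e', 'c', 'a', 'b'] -> ['b', 'e', 'c', 'a']
'a': index 3 in ['b', 'e', 'c', 'a'] -> ['a', 'b', 'e', 'c']
'e': index 2 in ['a', 'b', 'e', 'c'] -> ['e', 'a', 'b', 'c']
'e': index 0 in ['e', 'a', 'b', 'c'] -> ['e', 'a', 'b', 'c']
'c': index 3 in ['e', 'a', 'b', 'c'] -> ['c', 'e', 'a', 'b']


Output: [3, 0, 3, 1, 3, 3, 2, 0, 3]


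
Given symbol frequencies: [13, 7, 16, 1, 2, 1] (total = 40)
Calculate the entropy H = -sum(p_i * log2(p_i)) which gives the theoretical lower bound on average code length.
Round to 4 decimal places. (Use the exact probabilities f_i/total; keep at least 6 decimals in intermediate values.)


Per-symbol terms -p_i * log2(p_i) with p_i = f_i/40:
  p = 13/40 = 0.325000: log2(p) = -1.621488, -p*log2(p) = 0.526984
  p = 7/40 = 0.175000: log2(p) = -2.514573, -p*log2(p) = 0.440050
  p = 16/40 = 0.400000: log2(p) = -1.321928, -p*log2(p) = 0.528771
  p = 1/40 = 0.025000: log2(p) = -5.321928, -p*log2(p) = 0.133048
  p = 2/40 = 0.050000: log2(p) = -4.321928, -p*log2(p) = 0.216096
  p = 1/40 = 0.025000: log2(p) = -5.321928, -p*log2(p) = 0.133048
H = 0.526984 + 0.440050 + 0.528771 + 0.133048 + 0.216096 + 0.133048 = 1.977997

H = 1.978 bits/symbol


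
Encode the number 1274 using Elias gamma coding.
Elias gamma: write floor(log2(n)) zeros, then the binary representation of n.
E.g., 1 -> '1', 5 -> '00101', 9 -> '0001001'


num_bits = floor(log2(1274)) + 1 = 11
leading_zeros = num_bits - 1 = 10
binary(1274) = 10011111010

Elias gamma(1274) = '0000000000' + '10011111010' = 000000000010011111010 (21 bits)


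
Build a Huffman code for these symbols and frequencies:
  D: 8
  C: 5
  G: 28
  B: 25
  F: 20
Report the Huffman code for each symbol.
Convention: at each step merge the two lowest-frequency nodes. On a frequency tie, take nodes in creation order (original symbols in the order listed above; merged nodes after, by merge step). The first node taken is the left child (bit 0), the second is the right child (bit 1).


Huffman tree construction:
Step 1: Merge C(5) + D(8) = 13
Step 2: Merge (C+D)(13) + F(20) = 33
Step 3: Merge B(25) + G(28) = 53
Step 4: Merge ((C+D)+F)(33) + (B+G)(53) = 86
Read each symbol's code off the tree from the root (left child = 0, right child = 1).

Codes:
  D: 001 (length 3)
  C: 000 (length 3)
  G: 11 (length 2)
  B: 10 (length 2)
  F: 01 (length 2)
Average code length: 185/86 = 2.1512 bits/symbol


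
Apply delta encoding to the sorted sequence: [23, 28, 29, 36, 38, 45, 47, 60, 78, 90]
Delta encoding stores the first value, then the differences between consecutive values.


First value: 23
Deltas:
  28 - 23 = 5
  29 - 28 = 1
  36 - 29 = 7
  38 - 36 = 2
  45 - 38 = 7
  47 - 45 = 2
  60 - 47 = 13
  78 - 60 = 18
  90 - 78 = 12


Delta encoded: [23, 5, 1, 7, 2, 7, 2, 13, 18, 12]


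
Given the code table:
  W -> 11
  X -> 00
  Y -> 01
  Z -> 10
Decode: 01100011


Decoding:
01 -> Y
10 -> Z
00 -> X
11 -> W


Result: YZXW


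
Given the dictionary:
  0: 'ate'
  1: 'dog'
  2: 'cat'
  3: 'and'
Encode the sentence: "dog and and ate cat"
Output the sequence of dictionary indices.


Look up each word in the dictionary:
  'dog' -> 1
  'and' -> 3
  'and' -> 3
  'ate' -> 0
  'cat' -> 2

Encoded: [1, 3, 3, 0, 2]


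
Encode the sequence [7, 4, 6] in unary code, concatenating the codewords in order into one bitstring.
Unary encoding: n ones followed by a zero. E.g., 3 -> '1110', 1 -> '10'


Encode each number as n ones followed by a terminating 0:
  7 -> 11111110 (8 bits)
  4 -> 11110 (5 bits)
  6 -> 1111110 (7 bits)
Total length = 8 + 5 + 7 = 20 bits.

Unary([7, 4, 6]) = 11111110111101111110 (20 bits)


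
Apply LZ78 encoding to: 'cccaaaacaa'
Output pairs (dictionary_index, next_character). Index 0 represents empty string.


LZ78 encoding steps:
Dictionary: {0: ''}
Step 1: w='' (idx 0), next='c' -> output (0, 'c'), add 'c' as idx 1
Step 2: w='c' (idx 1), next='c' -> output (1, 'c'), add 'cc' as idx 2
Step 3: w='' (idx 0), next='a' -> output (0, 'a'), add 'a' as idx 3
Step 4: w='a' (idx 3), next='a' -> output (3, 'a'), add 'aa' as idx 4
Step 5: w='a' (idx 3), next='c' -> output (3, 'c'), add 'ac' as idx 5
Step 6: w='aa' (idx 4), end of input -> output (4, '')


Encoded: [(0, 'c'), (1, 'c'), (0, 'a'), (3, 'a'), (3, 'c'), (4, '')]


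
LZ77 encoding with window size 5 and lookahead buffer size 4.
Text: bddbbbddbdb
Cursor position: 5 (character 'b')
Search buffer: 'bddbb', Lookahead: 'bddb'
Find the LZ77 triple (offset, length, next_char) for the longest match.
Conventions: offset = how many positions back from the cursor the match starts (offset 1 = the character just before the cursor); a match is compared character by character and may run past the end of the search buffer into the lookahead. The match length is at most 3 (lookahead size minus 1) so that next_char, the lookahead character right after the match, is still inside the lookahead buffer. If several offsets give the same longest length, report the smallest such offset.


Try each offset into the search buffer:
  offset=1 (pos 4, char 'b'): match length 1
  offset=2 (pos 3, char 'b'): match length 1
  offset=3 (pos 2, char 'd'): match length 0
  offset=4 (pos 1, char 'd'): match length 0
  offset=5 (pos 0, char 'b'): match length 3
Longest match has length 3 at offset 5.
next_char = character at position 5 + 3 = 8 -> 'b'

Best match: offset=5, length=3 (matching 'bdd' starting at position 0)
LZ77 triple: (5, 3, 'b')


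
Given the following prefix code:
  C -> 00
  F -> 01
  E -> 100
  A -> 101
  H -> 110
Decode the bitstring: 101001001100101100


Decoding step by step:
Bits 101 -> A
Bits 00 -> C
Bits 100 -> E
Bits 110 -> H
Bits 01 -> F
Bits 01 -> F
Bits 100 -> E


Decoded message: ACEHFFE


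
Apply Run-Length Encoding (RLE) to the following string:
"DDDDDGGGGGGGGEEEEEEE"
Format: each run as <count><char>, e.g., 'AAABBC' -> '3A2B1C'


Scanning runs left to right:
  i=0: run of 'D' x 5 -> '5D'
  i=5: run of 'G' x 8 -> '8G'
  i=13: run of 'E' x 7 -> '7E'

RLE = 5D8G7E


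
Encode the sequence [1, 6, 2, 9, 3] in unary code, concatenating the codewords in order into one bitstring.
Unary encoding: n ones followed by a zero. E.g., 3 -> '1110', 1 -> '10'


Encode each number as n ones followed by a terminating 0:
  1 -> 10 (2 bits)
  6 -> 1111110 (7 bits)
  2 -> 110 (3 bits)
  9 -> 1111111110 (10 bits)
  3 -> 1110 (4 bits)
Total length = 2 + 7 + 3 + 10 + 4 = 26 bits.

Unary([1, 6, 2, 9, 3]) = 10111111011011111111101110 (26 bits)


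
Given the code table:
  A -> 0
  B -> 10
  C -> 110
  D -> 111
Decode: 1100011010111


Decoding:
110 -> C
0 -> A
0 -> A
110 -> C
10 -> B
111 -> D


Result: CAACBD


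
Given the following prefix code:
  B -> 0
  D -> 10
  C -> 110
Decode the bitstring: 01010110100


Decoding step by step:
Bits 0 -> B
Bits 10 -> D
Bits 10 -> D
Bits 110 -> C
Bits 10 -> D
Bits 0 -> B


Decoded message: BDDCDB


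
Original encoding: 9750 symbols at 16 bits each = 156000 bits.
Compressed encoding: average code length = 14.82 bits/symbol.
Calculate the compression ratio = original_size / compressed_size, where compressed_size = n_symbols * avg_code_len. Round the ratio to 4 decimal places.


original_size = n_symbols * orig_bits = 9750 * 16 = 156000 bits
compressed_size = n_symbols * avg_code_len = 9750 * 14.82 = 144495.0 bits
ratio = original_size / compressed_size = 156000 / 144495.0 = 1.0796

Compression ratio = 1.0796


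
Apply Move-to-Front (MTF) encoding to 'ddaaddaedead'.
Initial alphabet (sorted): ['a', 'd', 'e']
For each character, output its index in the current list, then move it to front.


MTF encoding:
'd': index 1 in ['a', 'd', 'e'] -> ['d', 'a', 'e']
'd': index 0 in ['d', 'a', 'e'] -> ['d', 'a', 'e']
'a': index 1 in ['d', 'a', 'e'] -> ['a', 'd', 'e']
'a': index 0 in ['a', 'd', 'e'] -> ['a', 'd', 'e']
'd': index 1 in ['a', 'd', 'e'] -> ['d', 'a', 'e']
'd': index 0 in ['d', 'a', 'e'] -> ['d', 'a', 'e']
'a': index 1 in ['d', 'a', 'e'] -> ['a', 'd', 'e']
'e': index 2 in ['a', 'd', 'e'] -> ['e', 'a', 'd']
'd': index 2 in ['e', 'a', 'd'] -> ['d', 'e', 'a']
'e': index 1 in ['d', 'e', 'a'] -> ['e', 'd', 'a']
'a': index 2 in ['e', 'd', 'a'] -> ['a', 'e', 'd']
'd': index 2 in ['a', 'e', 'd'] -> ['d', 'a', 'e']


Output: [1, 0, 1, 0, 1, 0, 1, 2, 2, 1, 2, 2]


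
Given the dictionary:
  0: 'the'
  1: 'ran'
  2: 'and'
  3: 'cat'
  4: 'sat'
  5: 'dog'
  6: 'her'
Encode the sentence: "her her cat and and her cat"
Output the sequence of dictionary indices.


Look up each word in the dictionary:
  'her' -> 6
  'her' -> 6
  'cat' -> 3
  'and' -> 2
  'and' -> 2
  'her' -> 6
  'cat' -> 3

Encoded: [6, 6, 3, 2, 2, 6, 3]


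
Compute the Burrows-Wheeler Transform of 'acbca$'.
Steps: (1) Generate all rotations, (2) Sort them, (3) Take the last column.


Rotations (sorted):
  0: $acbca -> last char: a
  1: a$acbc -> last char: c
  2: acbca$ -> last char: $
  3: bca$ac -> last char: c
  4: ca$acb -> last char: b
  5: cbca$a -> last char: a


BWT = ac$cba


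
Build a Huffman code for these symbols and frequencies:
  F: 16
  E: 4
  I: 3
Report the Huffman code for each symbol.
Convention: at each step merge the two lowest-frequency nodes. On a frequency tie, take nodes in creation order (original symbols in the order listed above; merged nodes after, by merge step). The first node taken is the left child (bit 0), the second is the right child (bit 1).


Huffman tree construction:
Step 1: Merge I(3) + E(4) = 7
Step 2: Merge (I+E)(7) + F(16) = 23
Read each symbol's code off the tree from the root (left child = 0, right child = 1).

Codes:
  F: 1 (length 1)
  E: 01 (length 2)
  I: 00 (length 2)
Average code length: 30/23 = 1.3043 bits/symbol


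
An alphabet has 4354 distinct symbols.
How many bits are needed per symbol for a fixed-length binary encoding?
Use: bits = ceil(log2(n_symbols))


log2(4354) = 12.0881
Bracket: 2^12 = 4096 < 4354 <= 2^13 = 8192
So ceil(log2(4354)) = 13

bits = ceil(log2(4354)) = ceil(12.0881) = 13 bits


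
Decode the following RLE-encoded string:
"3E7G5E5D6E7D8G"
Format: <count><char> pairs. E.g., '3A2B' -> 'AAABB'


Expanding each <count><char> pair:
  3E -> 'EEE'
  7G -> 'GGGGGGG'
  5E -> 'EEEEE'
  5D -> 'DDDDD'
  6E -> 'EEEEEE'
  7D -> 'DDDDDDD'
  8G -> 'GGGGGGGG'

Decoded = EEEGGGGGGGEEEEEDDDDDEEEEEEDDDDDDDGGGGGGGG


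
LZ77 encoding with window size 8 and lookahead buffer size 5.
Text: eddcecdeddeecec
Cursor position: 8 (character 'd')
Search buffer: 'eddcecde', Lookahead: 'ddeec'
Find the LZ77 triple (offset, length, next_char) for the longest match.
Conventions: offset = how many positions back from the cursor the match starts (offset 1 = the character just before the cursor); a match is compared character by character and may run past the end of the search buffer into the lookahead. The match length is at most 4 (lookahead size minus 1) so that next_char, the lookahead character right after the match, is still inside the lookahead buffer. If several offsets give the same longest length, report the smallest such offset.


Try each offset into the search buffer:
  offset=1 (pos 7, char 'e'): match length 0
  offset=2 (pos 6, char 'd'): match length 1
  offset=3 (pos 5, char 'c'): match length 0
  offset=4 (pos 4, char 'e'): match length 0
  offset=5 (pos 3, char 'c'): match length 0
  offset=6 (pos 2, char 'd'): match length 1
  offset=7 (pos 1, char 'd'): match length 2
  offset=8 (pos 0, char 'e'): match length 0
Longest match has length 2 at offset 7.
next_char = character at position 8 + 2 = 10 -> 'e'

Best match: offset=7, length=2 (matching 'dd' starting at position 1)
LZ77 triple: (7, 2, 'e')


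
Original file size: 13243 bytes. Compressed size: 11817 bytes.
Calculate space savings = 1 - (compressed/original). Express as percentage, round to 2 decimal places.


ratio = compressed/original = 11817/13243 = 0.89232
savings = 1 - ratio = 1 - 0.89232 = 0.10768
as a percentage: 0.10768 * 100 = 10.77%

Space savings = 1 - 11817/13243 = 10.77%


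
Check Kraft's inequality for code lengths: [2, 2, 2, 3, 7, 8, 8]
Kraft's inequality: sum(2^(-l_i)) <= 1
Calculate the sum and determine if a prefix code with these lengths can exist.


Sum = 2^(-2) + 2^(-2) + 2^(-2) + 2^(-3) + 2^(-7) + 2^(-8) + 2^(-8)
    = 0.25 + 0.25 + 0.25 + 0.125 + 0.0078125 + 0.00390625 + 0.00390625
    = 228/256 = 0.890625
Since 0.890625 <= 1, Kraft's inequality IS satisfied.
A prefix code with these lengths CAN exist.

Kraft sum = 0.890625. Satisfied.


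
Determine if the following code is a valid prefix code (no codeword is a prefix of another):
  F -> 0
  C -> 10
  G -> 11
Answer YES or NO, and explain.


Checking each pair (does one codeword prefix another?):
  F='0' vs C='10': no prefix
  F='0' vs G='11': no prefix
  C='10' vs F='0': no prefix
  C='10' vs G='11': no prefix
  G='11' vs F='0': no prefix
  G='11' vs C='10': no prefix
No violation found over all pairs.

YES -- this is a valid prefix code. No codeword is a prefix of any other codeword.


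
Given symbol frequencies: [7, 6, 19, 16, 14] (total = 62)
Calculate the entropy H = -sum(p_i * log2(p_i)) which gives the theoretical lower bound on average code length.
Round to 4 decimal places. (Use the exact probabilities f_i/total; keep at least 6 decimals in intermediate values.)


Per-symbol terms -p_i * log2(p_i) with p_i = f_i/62:
  p = 7/62 = 0.112903: log2(p) = -3.146841, -p*log2(p) = 0.355289
  p = 6/62 = 0.096774: log2(p) = -3.369234, -p*log2(p) = 0.326055
  p = 19/62 = 0.306452: log2(p) = -1.706269, -p*log2(p) = 0.522889
  p = 16/62 = 0.258065: log2(p) = -1.954196, -p*log2(p) = 0.504309
  p = 14/62 = 0.225806: log2(p) = -2.146841, -p*log2(p) = 0.484771
H = 0.355289 + 0.326055 + 0.522889 + 0.504309 + 0.484771 = 2.193313

H = 2.1933 bits/symbol


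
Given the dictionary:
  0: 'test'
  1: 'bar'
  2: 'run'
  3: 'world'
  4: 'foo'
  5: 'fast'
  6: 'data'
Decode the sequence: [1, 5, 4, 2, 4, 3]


Look up each index in the dictionary:
  1 -> 'bar'
  5 -> 'fast'
  4 -> 'foo'
  2 -> 'run'
  4 -> 'foo'
  3 -> 'world'

Decoded: "bar fast foo run foo world"


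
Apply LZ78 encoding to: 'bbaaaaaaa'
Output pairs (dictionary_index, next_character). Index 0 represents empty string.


LZ78 encoding steps:
Dictionary: {0: ''}
Step 1: w='' (idx 0), next='b' -> output (0, 'b'), add 'b' as idx 1
Step 2: w='b' (idx 1), next='a' -> output (1, 'a'), add 'ba' as idx 2
Step 3: w='' (idx 0), next='a' -> output (0, 'a'), add 'a' as idx 3
Step 4: w='a' (idx 3), next='a' -> output (3, 'a'), add 'aa' as idx 4
Step 5: w='aa' (idx 4), next='a' -> output (4, 'a'), add 'aaa' as idx 5


Encoded: [(0, 'b'), (1, 'a'), (0, 'a'), (3, 'a'), (4, 'a')]


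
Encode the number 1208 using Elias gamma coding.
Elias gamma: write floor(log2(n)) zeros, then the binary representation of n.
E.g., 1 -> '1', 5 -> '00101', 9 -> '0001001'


num_bits = floor(log2(1208)) + 1 = 11
leading_zeros = num_bits - 1 = 10
binary(1208) = 10010111000

Elias gamma(1208) = '0000000000' + '10010111000' = 000000000010010111000 (21 bits)
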